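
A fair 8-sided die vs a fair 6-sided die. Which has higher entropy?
8-sided die

Both are uniform distributions; for uniform over n outcomes, H = log₂(n). H(8-sided) = log₂(8) = 3.000 bits and H(6-sided) = log₂(6) = 2.585 bits. More outcomes in a uniform distribution means higher entropy.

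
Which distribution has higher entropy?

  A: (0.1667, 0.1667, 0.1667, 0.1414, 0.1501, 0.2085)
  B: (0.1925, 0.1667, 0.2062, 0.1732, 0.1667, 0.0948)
A

Both distributions are close to uniform, making this a harder comparison.

H(A) = 2.5738 bits
H(B) = 2.5493 bits

The distribution closer to uniform has higher entropy.
Answer: A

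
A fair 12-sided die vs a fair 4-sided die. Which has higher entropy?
12-sided die

Both are uniform distributions; for uniform over n outcomes, H = log₂(n). H(12-sided) = log₂(12) = 3.585 bits and H(4-sided) = log₂(4) = 2.000 bits. More outcomes in a uniform distribution means higher entropy.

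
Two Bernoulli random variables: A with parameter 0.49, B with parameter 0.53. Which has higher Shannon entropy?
A

For binary distributions, entropy is maximized at p=0.5 and decreases as p moves toward 0 or 1.

H(A) = H(0.49) = 0.9997 bits
H(B) = H(0.53) = 0.9974 bits

Distribution A (p=0.49) is closer to uniform (p=0.5), so it has higher entropy.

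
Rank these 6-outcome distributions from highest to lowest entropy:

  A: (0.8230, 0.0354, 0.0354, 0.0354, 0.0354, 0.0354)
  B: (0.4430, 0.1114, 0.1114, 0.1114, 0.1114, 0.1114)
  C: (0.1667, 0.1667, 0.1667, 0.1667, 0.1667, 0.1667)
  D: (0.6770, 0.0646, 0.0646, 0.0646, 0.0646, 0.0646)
C > B > D > A

Key insight: Entropy is maximized by uniform distributions and minimized by concentrated distributions.

Entropies:
  H(A) = 1.0845 bits
  H(B) = 2.2839 bits
  H(C) = 2.5850 bits
  H(D) = 1.6576 bits

Ranking: C > B > D > A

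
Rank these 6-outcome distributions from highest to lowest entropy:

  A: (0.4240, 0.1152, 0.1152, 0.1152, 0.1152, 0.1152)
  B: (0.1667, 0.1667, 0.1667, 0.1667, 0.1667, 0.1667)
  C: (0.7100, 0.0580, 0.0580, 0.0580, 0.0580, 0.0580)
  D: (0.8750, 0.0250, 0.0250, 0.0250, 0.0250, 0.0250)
B > A > C > D

Key insight: Entropy is maximized by uniform distributions and minimized by concentrated distributions.

Entropies:
  H(A) = 2.3207 bits
  H(B) = 2.5850 bits
  H(C) = 1.5421 bits
  H(D) = 0.8338 bits

Ranking: B > A > C > D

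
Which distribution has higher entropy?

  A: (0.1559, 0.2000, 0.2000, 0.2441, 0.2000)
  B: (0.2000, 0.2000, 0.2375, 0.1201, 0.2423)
A

Both distributions are close to uniform, making this a harder comparison.

H(A) = 2.3078 bits
H(B) = 2.2842 bits

The distribution closer to uniform has higher entropy.
Answer: A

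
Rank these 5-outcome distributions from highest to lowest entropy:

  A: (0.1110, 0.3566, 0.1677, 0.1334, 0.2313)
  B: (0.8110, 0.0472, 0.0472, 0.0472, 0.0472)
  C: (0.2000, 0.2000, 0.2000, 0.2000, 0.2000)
C > A > B

Key insight: Entropy is maximized by uniform distributions and minimized by concentrated distributions.

- Uniform distributions have maximum entropy log₂(5) = 2.3219 bits
- The more "peaked" or concentrated a distribution, the lower its entropy

Entropies:
  H(A) = 2.1907 bits
  H(B) = 1.0774 bits
  H(C) = 2.3219 bits

Ranking: C > A > B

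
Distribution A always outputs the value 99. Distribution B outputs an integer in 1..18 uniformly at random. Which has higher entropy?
B

A is deterministic, so H(A) = 0. B is uniform over 18 outcomes, so H(B) = log₂(18) = 4.170 bits. Any distribution with genuine randomness has higher entropy than a deterministic one.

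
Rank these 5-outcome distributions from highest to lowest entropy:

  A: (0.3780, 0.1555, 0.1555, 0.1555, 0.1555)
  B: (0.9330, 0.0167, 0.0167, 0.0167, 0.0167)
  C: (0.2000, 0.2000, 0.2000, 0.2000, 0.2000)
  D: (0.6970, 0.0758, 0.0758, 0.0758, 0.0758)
C > A > D > B

Key insight: Entropy is maximized by uniform distributions and minimized by concentrated distributions.

Entropies:
  H(A) = 2.2006 bits
  H(B) = 0.4886 bits
  H(C) = 2.3219 bits
  H(D) = 1.4909 bits

Ranking: C > A > D > B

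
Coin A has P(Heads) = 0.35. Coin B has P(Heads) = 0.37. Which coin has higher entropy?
B

For binary distributions, entropy is maximized at p=0.5 and decreases as p moves toward 0 or 1.

H(A) = H(0.35) = 0.9341 bits
H(B) = H(0.37) = 0.9507 bits

Distribution B (p=0.37) is closer to uniform (p=0.5), so it has higher entropy.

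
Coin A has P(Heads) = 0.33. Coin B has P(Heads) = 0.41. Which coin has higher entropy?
B

For binary distributions, entropy is maximized at p=0.5 and decreases as p moves toward 0 or 1.

H(A) = H(0.33) = 0.9149 bits
H(B) = H(0.41) = 0.9765 bits

Distribution B (p=0.41) is closer to uniform (p=0.5), so it has higher entropy.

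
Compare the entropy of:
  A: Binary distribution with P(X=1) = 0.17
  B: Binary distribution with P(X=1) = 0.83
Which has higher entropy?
Equal

For binary distributions, entropy is maximized at p=0.5 and decreases as p moves toward 0 or 1.

H(A) = H(0.17) = 0.6577 bits
H(B) = H(0.83) = 0.6577 bits

Both distributions are equally far from uniform (|0.17-0.5| = |0.83-0.5|), so they have the same entropy.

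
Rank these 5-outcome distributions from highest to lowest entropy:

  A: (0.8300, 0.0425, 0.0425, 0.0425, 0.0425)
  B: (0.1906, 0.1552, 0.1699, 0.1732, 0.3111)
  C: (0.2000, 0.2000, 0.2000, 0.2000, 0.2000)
C > B > A

Key insight: Entropy is maximized by uniform distributions and minimized by concentrated distributions.

- Uniform distributions have maximum entropy log₂(5) = 2.3219 bits
- The more "peaked" or concentrated a distribution, the lower its entropy

Entropies:
  H(A) = 0.9977 bits
  H(B) = 2.2696 bits
  H(C) = 2.3219 bits

Ranking: C > B > A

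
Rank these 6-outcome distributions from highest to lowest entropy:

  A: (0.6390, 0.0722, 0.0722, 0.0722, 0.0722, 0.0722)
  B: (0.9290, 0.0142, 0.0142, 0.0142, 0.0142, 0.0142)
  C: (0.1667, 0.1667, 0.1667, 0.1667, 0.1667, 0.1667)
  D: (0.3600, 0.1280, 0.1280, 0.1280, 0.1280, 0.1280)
C > D > A > B

Key insight: Entropy is maximized by uniform distributions and minimized by concentrated distributions.

Entropies:
  H(A) = 1.7817 bits
  H(B) = 0.5345 bits
  H(C) = 2.5850 bits
  H(D) = 2.4287 bits

Ranking: C > D > A > B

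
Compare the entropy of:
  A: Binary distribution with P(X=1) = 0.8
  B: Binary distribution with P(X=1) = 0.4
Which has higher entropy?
B

For binary distributions, entropy is maximized at p=0.5 and decreases as p moves toward 0 or 1.

H(A) = H(0.8) = 0.7219 bits
H(B) = H(0.4) = 0.9710 bits

Distribution B (p=0.4) is closer to uniform (p=0.5), so it has higher entropy.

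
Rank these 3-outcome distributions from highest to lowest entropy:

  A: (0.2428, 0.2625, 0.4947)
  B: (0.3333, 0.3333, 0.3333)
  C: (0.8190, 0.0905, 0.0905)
B > A > C

Key insight: Entropy is maximized by uniform distributions and minimized by concentrated distributions.

- Uniform distributions have maximum entropy log₂(3) = 1.5850 bits
- The more "peaked" or concentrated a distribution, the lower its entropy

Entropies:
  H(A) = 1.5046 bits
  H(B) = 1.5850 bits
  H(C) = 0.8633 bits

Ranking: B > A > C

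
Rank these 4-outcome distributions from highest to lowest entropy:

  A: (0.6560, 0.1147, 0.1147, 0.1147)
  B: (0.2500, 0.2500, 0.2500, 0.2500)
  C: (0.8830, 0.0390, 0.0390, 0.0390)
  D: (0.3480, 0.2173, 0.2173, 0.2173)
B > D > A > C

Key insight: Entropy is maximized by uniform distributions and minimized by concentrated distributions.

Entropies:
  H(A) = 1.4738 bits
  H(B) = 2.0000 bits
  H(C) = 0.7061 bits
  H(D) = 1.9657 bits

Ranking: B > D > A > C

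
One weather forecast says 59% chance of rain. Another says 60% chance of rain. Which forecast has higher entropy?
59% forecast

Treat each forecast as a Bernoulli distribution. Binary entropy is maximized at p=0.5 and falls off symmetrically toward 0 or 1. The 59% forecast is closer to 50%, so it is more uncertain. H(59%) ≈ 0.977 bits, H(60%) ≈ 0.971 bits.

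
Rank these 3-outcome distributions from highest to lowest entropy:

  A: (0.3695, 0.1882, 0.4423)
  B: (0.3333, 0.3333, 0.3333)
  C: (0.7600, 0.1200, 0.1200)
B > A > C

Key insight: Entropy is maximized by uniform distributions and minimized by concentrated distributions.

- Uniform distributions have maximum entropy log₂(3) = 1.5850 bits
- The more "peaked" or concentrated a distribution, the lower its entropy

Entropies:
  H(A) = 1.5048 bits
  H(B) = 1.5850 bits
  H(C) = 1.0350 bits

Ranking: B > A > C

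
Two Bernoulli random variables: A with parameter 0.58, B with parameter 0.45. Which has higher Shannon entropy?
B

For binary distributions, entropy is maximized at p=0.5 and decreases as p moves toward 0 or 1.

H(A) = H(0.58) = 0.9815 bits
H(B) = H(0.45) = 0.9928 bits

Distribution B (p=0.45) is closer to uniform (p=0.5), so it has higher entropy.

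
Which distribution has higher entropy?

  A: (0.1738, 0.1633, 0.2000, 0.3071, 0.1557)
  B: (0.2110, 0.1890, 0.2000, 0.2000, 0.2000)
B

Both distributions are close to uniform, making this a harder comparison.

H(A) = 2.2710 bits
H(B) = 2.3210 bits

The distribution closer to uniform has higher entropy.
Answer: B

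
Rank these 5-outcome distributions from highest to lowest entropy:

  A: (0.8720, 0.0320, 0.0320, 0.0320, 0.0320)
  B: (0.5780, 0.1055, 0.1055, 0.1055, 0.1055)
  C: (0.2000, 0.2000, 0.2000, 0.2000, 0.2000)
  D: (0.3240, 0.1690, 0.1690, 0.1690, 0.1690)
C > D > B > A

Key insight: Entropy is maximized by uniform distributions and minimized by concentrated distributions.

Entropies:
  H(A) = 0.8079 bits
  H(B) = 1.8264 bits
  H(C) = 2.3219 bits
  H(D) = 2.2607 bits

Ranking: C > D > B > A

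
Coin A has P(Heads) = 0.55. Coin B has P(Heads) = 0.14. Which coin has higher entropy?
A

For binary distributions, entropy is maximized at p=0.5 and decreases as p moves toward 0 or 1.

H(A) = H(0.55) = 0.9928 bits
H(B) = H(0.14) = 0.5842 bits

Distribution A (p=0.55) is closer to uniform (p=0.5), so it has higher entropy.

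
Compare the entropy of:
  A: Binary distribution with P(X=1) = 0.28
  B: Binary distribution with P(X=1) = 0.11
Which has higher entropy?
A

For binary distributions, entropy is maximized at p=0.5 and decreases as p moves toward 0 or 1.

H(A) = H(0.28) = 0.8555 bits
H(B) = H(0.11) = 0.4999 bits

Distribution A (p=0.28) is closer to uniform (p=0.5), so it has higher entropy.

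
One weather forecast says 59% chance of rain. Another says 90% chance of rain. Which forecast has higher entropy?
59% forecast

Treat each forecast as a Bernoulli distribution. Binary entropy is maximized at p=0.5 and falls off symmetrically toward 0 or 1. The 59% forecast is closer to 50%, so it is more uncertain. H(59%) ≈ 0.977 bits, H(90%) ≈ 0.469 bits.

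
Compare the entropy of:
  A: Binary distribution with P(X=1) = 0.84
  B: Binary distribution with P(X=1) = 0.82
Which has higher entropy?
B

For binary distributions, entropy is maximized at p=0.5 and decreases as p moves toward 0 or 1.

H(A) = H(0.84) = 0.6343 bits
H(B) = H(0.82) = 0.6801 bits

Distribution B (p=0.82) is closer to uniform (p=0.5), so it has higher entropy.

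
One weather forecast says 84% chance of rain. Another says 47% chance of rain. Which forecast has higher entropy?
47% forecast

Treat each forecast as a Bernoulli distribution. Binary entropy is maximized at p=0.5 and falls off symmetrically toward 0 or 1. The 47% forecast is closer to 50%, so it is more uncertain. H(84%) ≈ 0.634 bits, H(47%) ≈ 0.997 bits.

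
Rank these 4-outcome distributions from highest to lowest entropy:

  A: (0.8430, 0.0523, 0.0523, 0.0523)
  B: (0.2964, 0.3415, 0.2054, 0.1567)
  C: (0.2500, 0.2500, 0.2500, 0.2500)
C > B > A

Key insight: Entropy is maximized by uniform distributions and minimized by concentrated distributions.

- Uniform distributions have maximum entropy log₂(4) = 2.0000 bits
- The more "peaked" or concentrated a distribution, the lower its entropy

Entropies:
  H(A) = 0.8759 bits
  H(B) = 1.9374 bits
  H(C) = 2.0000 bits

Ranking: C > B > A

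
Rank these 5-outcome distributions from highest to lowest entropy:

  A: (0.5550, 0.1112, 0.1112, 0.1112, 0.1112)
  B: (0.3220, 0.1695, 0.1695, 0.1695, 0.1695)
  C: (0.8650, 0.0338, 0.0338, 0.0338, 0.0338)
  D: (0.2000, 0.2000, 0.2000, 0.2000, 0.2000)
D > B > A > C

Key insight: Entropy is maximized by uniform distributions and minimized by concentrated distributions.

Entropies:
  H(A) = 1.8813 bits
  H(B) = 2.2625 bits
  H(C) = 0.8410 bits
  H(D) = 2.3219 bits

Ranking: D > B > A > C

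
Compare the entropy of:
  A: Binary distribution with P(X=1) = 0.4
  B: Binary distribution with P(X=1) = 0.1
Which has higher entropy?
A

For binary distributions, entropy is maximized at p=0.5 and decreases as p moves toward 0 or 1.

H(A) = H(0.4) = 0.9710 bits
H(B) = H(0.1) = 0.4690 bits

Distribution A (p=0.4) is closer to uniform (p=0.5), so it has higher entropy.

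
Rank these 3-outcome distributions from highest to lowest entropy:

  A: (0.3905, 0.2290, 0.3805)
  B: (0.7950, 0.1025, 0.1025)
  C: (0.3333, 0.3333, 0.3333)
C > A > B

Key insight: Entropy is maximized by uniform distributions and minimized by concentrated distributions.

- Uniform distributions have maximum entropy log₂(3) = 1.5850 bits
- The more "peaked" or concentrated a distribution, the lower its entropy

Entropies:
  H(A) = 1.5471 bits
  H(B) = 0.9368 bits
  H(C) = 1.5850 bits

Ranking: C > A > B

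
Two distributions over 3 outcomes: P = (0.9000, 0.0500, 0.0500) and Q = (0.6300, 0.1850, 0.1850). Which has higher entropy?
Q

P is highly concentrated on one outcome (90%), making it nearly deterministic. Q spreads its mass more evenly (max 63%). The more spread-out distribution has higher entropy: H(P) ≈ 0.569 bits, H(Q) ≈ 1.321 bits.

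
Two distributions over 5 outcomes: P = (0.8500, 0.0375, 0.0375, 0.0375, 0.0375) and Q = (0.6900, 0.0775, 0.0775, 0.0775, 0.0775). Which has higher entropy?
Q

P is highly concentrated on one outcome (85%), making it nearly deterministic. Q spreads its mass more evenly (max 69%). The more spread-out distribution has higher entropy: H(P) ≈ 0.910 bits, H(Q) ≈ 1.513 bits.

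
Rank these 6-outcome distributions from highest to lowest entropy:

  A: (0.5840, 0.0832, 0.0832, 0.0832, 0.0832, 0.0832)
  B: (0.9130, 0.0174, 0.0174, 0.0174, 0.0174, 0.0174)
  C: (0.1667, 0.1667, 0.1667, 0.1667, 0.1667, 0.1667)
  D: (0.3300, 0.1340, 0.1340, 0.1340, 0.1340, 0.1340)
C > D > A > B

Key insight: Entropy is maximized by uniform distributions and minimized by concentrated distributions.

Entropies:
  H(A) = 1.9455 bits
  H(B) = 0.6284 bits
  H(C) = 2.5850 bits
  H(D) = 2.4706 bits

Ranking: C > D > A > B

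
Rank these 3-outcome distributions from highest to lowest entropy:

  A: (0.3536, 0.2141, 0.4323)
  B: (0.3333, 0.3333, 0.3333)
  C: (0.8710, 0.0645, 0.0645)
B > A > C

Key insight: Entropy is maximized by uniform distributions and minimized by concentrated distributions.

- Uniform distributions have maximum entropy log₂(3) = 1.5850 bits
- The more "peaked" or concentrated a distribution, the lower its entropy

Entropies:
  H(A) = 1.5295 bits
  H(B) = 1.5850 bits
  H(C) = 0.6837 bits

Ranking: B > A > C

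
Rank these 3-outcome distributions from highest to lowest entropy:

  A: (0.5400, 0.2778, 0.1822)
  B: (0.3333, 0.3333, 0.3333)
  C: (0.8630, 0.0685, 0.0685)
B > A > C

Key insight: Entropy is maximized by uniform distributions and minimized by concentrated distributions.

- Uniform distributions have maximum entropy log₂(3) = 1.5850 bits
- The more "peaked" or concentrated a distribution, the lower its entropy

Entropies:
  H(A) = 1.4409 bits
  H(B) = 1.5850 bits
  H(C) = 0.7133 bits

Ranking: B > A > C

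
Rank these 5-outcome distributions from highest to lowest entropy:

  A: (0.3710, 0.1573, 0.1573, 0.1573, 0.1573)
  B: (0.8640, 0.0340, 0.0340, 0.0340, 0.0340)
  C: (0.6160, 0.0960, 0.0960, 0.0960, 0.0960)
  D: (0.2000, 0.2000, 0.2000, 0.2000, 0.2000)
D > A > C > B

Key insight: Entropy is maximized by uniform distributions and minimized by concentrated distributions.

Entropies:
  H(A) = 2.2094 bits
  H(B) = 0.8457 bits
  H(C) = 1.7288 bits
  H(D) = 2.3219 bits

Ranking: D > A > C > B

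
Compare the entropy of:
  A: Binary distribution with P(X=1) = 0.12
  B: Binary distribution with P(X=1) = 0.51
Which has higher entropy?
B

For binary distributions, entropy is maximized at p=0.5 and decreases as p moves toward 0 or 1.

H(A) = H(0.12) = 0.5294 bits
H(B) = H(0.51) = 0.9997 bits

Distribution B (p=0.51) is closer to uniform (p=0.5), so it has higher entropy.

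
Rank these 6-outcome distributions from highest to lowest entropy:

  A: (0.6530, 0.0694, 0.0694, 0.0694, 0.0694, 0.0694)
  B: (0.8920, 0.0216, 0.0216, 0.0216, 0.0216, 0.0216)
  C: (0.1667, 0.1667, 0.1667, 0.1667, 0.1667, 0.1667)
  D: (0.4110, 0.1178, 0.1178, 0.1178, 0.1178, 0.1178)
C > D > A > B

Key insight: Entropy is maximized by uniform distributions and minimized by concentrated distributions.

Entropies:
  H(A) = 1.7371 bits
  H(B) = 0.7446 bits
  H(C) = 2.5850 bits
  H(D) = 2.3446 bits

Ranking: C > D > A > B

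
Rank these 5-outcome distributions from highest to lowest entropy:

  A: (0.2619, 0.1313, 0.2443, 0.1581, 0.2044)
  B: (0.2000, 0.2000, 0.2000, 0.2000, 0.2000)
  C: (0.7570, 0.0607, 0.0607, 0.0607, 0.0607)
B > A > C

Key insight: Entropy is maximized by uniform distributions and minimized by concentrated distributions.

- Uniform distributions have maximum entropy log₂(5) = 2.3219 bits
- The more "peaked" or concentrated a distribution, the lower its entropy

Entropies:
  H(A) = 2.2764 bits
  H(B) = 2.3219 bits
  H(C) = 1.2860 bits

Ranking: B > A > C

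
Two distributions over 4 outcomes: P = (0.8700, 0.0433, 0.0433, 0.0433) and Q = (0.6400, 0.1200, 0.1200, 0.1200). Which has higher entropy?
Q

P is highly concentrated on one outcome (87%), making it nearly deterministic. Q spreads its mass more evenly (max 64%). The more spread-out distribution has higher entropy: H(P) ≈ 0.763 bits, H(Q) ≈ 1.513 bits.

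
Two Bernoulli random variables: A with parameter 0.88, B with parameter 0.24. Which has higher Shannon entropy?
B

For binary distributions, entropy is maximized at p=0.5 and decreases as p moves toward 0 or 1.

H(A) = H(0.88) = 0.5294 bits
H(B) = H(0.24) = 0.7950 bits

Distribution B (p=0.24) is closer to uniform (p=0.5), so it has higher entropy.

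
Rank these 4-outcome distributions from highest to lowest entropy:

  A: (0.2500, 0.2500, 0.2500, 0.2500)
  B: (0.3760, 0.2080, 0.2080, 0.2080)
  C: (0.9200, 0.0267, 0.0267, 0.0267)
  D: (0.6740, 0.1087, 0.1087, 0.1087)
A > B > D > C

Key insight: Entropy is maximized by uniform distributions and minimized by concentrated distributions.

Entropies:
  H(A) = 2.0000 bits
  H(B) = 1.9442 bits
  H(C) = 0.5290 bits
  H(D) = 1.4275 bits

Ranking: A > B > D > C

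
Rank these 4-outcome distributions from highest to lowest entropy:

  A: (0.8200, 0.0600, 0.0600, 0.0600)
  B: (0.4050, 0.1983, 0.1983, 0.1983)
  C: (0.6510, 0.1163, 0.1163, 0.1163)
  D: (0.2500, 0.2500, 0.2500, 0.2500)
D > B > C > A

Key insight: Entropy is maximized by uniform distributions and minimized by concentrated distributions.

Entropies:
  H(A) = 0.9654 bits
  H(B) = 1.9169 bits
  H(C) = 1.4863 bits
  H(D) = 2.0000 bits

Ranking: D > B > C > A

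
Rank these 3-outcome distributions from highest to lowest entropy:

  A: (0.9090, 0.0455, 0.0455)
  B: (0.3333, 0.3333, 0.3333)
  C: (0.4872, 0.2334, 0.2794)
B > C > A

Key insight: Entropy is maximized by uniform distributions and minimized by concentrated distributions.

- Uniform distributions have maximum entropy log₂(3) = 1.5850 bits
- The more "peaked" or concentrated a distribution, the lower its entropy

Entropies:
  H(A) = 0.5308 bits
  H(B) = 1.5850 bits
  H(C) = 1.5093 bits

Ranking: B > C > A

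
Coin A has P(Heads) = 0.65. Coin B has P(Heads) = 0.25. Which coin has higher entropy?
A

For binary distributions, entropy is maximized at p=0.5 and decreases as p moves toward 0 or 1.

H(A) = H(0.65) = 0.9341 bits
H(B) = H(0.25) = 0.8113 bits

Distribution A (p=0.65) is closer to uniform (p=0.5), so it has higher entropy.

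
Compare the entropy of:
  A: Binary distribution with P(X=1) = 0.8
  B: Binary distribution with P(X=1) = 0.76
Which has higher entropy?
B

For binary distributions, entropy is maximized at p=0.5 and decreases as p moves toward 0 or 1.

H(A) = H(0.8) = 0.7219 bits
H(B) = H(0.76) = 0.7950 bits

Distribution B (p=0.76) is closer to uniform (p=0.5), so it has higher entropy.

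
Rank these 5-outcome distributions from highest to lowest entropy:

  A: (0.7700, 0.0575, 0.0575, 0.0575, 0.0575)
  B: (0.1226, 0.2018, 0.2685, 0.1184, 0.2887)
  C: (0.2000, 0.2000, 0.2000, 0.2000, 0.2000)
C > B > A

Key insight: Entropy is maximized by uniform distributions and minimized by concentrated distributions.

- Uniform distributions have maximum entropy log₂(5) = 2.3219 bits
- The more "peaked" or concentrated a distribution, the lower its entropy

Entropies:
  H(A) = 1.2380 bits
  H(B) = 2.2284 bits
  H(C) = 2.3219 bits

Ranking: C > B > A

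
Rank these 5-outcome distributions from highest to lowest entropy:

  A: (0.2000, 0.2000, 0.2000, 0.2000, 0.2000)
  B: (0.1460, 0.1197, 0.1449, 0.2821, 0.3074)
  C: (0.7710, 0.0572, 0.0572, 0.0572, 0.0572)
A > B > C

Key insight: Entropy is maximized by uniform distributions and minimized by concentrated distributions.

- Uniform distributions have maximum entropy log₂(5) = 2.3219 bits
- The more "peaked" or concentrated a distribution, the lower its entropy

Entropies:
  H(A) = 2.3219 bits
  H(B) = 2.2138 bits
  H(C) = 1.2343 bits

Ranking: A > B > C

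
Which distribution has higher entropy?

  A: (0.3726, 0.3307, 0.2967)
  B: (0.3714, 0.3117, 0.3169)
B

Both distributions are close to uniform, making this a harder comparison.

H(A) = 1.5787 bits
H(B) = 1.5803 bits

The distribution closer to uniform has higher entropy.
Answer: B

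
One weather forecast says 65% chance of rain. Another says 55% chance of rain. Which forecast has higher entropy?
55% forecast

Treat each forecast as a Bernoulli distribution. Binary entropy is maximized at p=0.5 and falls off symmetrically toward 0 or 1. The 55% forecast is closer to 50%, so it is more uncertain. H(65%) ≈ 0.934 bits, H(55%) ≈ 0.993 bits.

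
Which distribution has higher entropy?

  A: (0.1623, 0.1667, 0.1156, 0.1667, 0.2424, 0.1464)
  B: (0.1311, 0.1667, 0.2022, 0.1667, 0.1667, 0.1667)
B

Both distributions are close to uniform, making this a harder comparison.

H(A) = 2.5486 bits
H(B) = 2.5739 bits

The distribution closer to uniform has higher entropy.
Answer: B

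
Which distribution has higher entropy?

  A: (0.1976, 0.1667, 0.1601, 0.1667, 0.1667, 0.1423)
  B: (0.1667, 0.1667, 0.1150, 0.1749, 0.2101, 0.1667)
A

Both distributions are close to uniform, making this a harder comparison.

H(A) = 2.5782 bits
H(B) = 2.5642 bits

The distribution closer to uniform has higher entropy.
Answer: A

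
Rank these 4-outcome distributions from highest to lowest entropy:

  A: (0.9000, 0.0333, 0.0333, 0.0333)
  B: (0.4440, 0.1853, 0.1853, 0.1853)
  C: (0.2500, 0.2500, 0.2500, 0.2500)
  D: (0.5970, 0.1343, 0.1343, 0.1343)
C > B > D > A

Key insight: Entropy is maximized by uniform distributions and minimized by concentrated distributions.

Entropies:
  H(A) = 0.6275 bits
  H(B) = 1.8722 bits
  H(C) = 2.0000 bits
  H(D) = 1.6114 bits

Ranking: C > B > D > A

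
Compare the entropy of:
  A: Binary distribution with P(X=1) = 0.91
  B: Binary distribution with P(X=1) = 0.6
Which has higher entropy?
B

For binary distributions, entropy is maximized at p=0.5 and decreases as p moves toward 0 or 1.

H(A) = H(0.91) = 0.4365 bits
H(B) = H(0.6) = 0.9710 bits

Distribution B (p=0.6) is closer to uniform (p=0.5), so it has higher entropy.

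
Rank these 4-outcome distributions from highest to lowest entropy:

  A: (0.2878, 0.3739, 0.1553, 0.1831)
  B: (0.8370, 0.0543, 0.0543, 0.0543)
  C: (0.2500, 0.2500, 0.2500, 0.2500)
C > A > B

Key insight: Entropy is maximized by uniform distributions and minimized by concentrated distributions.

- Uniform distributions have maximum entropy log₂(4) = 2.0000 bits
- The more "peaked" or concentrated a distribution, the lower its entropy

Entropies:
  H(A) = 1.9135 bits
  H(B) = 0.8998 bits
  H(C) = 2.0000 bits

Ranking: C > A > B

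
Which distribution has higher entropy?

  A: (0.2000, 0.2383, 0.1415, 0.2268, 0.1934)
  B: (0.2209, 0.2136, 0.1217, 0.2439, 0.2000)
A

Both distributions are close to uniform, making this a harder comparison.

H(A) = 2.3005 bits
H(B) = 2.2875 bits

The distribution closer to uniform has higher entropy.
Answer: A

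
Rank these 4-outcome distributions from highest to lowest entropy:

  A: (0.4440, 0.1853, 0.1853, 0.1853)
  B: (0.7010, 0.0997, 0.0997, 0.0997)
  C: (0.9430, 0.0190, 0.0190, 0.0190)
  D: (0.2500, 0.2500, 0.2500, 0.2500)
D > A > B > C

Key insight: Entropy is maximized by uniform distributions and minimized by concentrated distributions.

Entropies:
  H(A) = 1.8722 bits
  H(B) = 1.3540 bits
  H(C) = 0.4058 bits
  H(D) = 2.0000 bits

Ranking: D > A > B > C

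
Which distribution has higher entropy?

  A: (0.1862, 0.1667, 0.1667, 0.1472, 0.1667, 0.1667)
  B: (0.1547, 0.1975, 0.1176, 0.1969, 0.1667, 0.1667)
A

Both distributions are close to uniform, making this a harder comparison.

H(A) = 2.5817 bits
H(B) = 2.5651 bits

The distribution closer to uniform has higher entropy.
Answer: A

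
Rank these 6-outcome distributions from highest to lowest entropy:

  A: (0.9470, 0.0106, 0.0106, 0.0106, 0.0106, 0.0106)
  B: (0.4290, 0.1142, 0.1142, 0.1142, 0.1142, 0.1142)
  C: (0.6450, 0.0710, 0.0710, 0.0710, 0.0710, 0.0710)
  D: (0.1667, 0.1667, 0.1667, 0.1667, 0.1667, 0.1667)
D > B > C > A

Key insight: Entropy is maximized by uniform distributions and minimized by concentrated distributions.

Entropies:
  H(A) = 0.4221 bits
  H(B) = 2.3112 bits
  H(C) = 1.7627 bits
  H(D) = 2.5850 bits

Ranking: D > B > C > A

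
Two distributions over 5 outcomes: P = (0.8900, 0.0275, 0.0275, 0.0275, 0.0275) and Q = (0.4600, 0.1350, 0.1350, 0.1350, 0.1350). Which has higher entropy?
Q

P is highly concentrated on one outcome (89%), making it nearly deterministic. Q spreads its mass more evenly (max 46%). The more spread-out distribution has higher entropy: H(P) ≈ 0.720 bits, H(Q) ≈ 2.075 bits.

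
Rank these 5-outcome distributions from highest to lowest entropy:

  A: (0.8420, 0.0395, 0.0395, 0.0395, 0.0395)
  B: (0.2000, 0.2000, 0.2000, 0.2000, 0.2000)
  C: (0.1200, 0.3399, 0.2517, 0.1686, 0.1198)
B > C > A

Key insight: Entropy is maximized by uniform distributions and minimized by concentrated distributions.

- Uniform distributions have maximum entropy log₂(5) = 2.3219 bits
- The more "peaked" or concentrated a distribution, the lower its entropy

Entropies:
  H(A) = 0.9455 bits
  H(B) = 2.3219 bits
  H(C) = 2.1969 bits

Ranking: B > C > A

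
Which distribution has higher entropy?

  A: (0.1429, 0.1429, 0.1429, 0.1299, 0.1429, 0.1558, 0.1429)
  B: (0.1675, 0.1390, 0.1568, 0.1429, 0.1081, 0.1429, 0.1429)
A

Both distributions are close to uniform, making this a harder comparison.

H(A) = 2.8056 bits
H(B) = 2.7967 bits

The distribution closer to uniform has higher entropy.
Answer: A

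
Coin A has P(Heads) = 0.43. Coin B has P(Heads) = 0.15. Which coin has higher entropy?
A

For binary distributions, entropy is maximized at p=0.5 and decreases as p moves toward 0 or 1.

H(A) = H(0.43) = 0.9858 bits
H(B) = H(0.15) = 0.6098 bits

Distribution A (p=0.43) is closer to uniform (p=0.5), so it has higher entropy.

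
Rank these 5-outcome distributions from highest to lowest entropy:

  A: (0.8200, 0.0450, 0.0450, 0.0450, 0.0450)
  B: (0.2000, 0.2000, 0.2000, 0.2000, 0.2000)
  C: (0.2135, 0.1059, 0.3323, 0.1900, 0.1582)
B > C > A

Key insight: Entropy is maximized by uniform distributions and minimized by concentrated distributions.

- Uniform distributions have maximum entropy log₂(5) = 2.3219 bits
- The more "peaked" or concentrated a distribution, the lower its entropy

Entropies:
  H(A) = 1.0401 bits
  H(B) = 2.3219 bits
  H(C) = 2.2230 bits

Ranking: B > C > A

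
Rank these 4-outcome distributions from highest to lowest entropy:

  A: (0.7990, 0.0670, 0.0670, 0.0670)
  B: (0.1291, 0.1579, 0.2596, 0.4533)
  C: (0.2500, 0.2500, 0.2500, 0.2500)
C > B > A

Key insight: Entropy is maximized by uniform distributions and minimized by concentrated distributions.

- Uniform distributions have maximum entropy log₂(4) = 2.0000 bits
- The more "peaked" or concentrated a distribution, the lower its entropy

Entropies:
  H(A) = 1.0425 bits
  H(B) = 1.8243 bits
  H(C) = 2.0000 bits

Ranking: C > B > A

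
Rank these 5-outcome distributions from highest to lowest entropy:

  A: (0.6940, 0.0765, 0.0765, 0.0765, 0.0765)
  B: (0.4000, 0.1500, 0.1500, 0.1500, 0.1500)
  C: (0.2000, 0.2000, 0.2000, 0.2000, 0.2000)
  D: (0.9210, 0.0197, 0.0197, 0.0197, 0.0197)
C > B > A > D

Key insight: Entropy is maximized by uniform distributions and minimized by concentrated distributions.

Entropies:
  H(A) = 1.5005 bits
  H(B) = 2.1710 bits
  H(C) = 2.3219 bits
  H(D) = 0.5566 bits

Ranking: C > B > A > D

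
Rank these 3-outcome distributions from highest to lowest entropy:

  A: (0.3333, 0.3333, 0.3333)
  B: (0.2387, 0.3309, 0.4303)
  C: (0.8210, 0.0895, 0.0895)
A > B > C

Key insight: Entropy is maximized by uniform distributions and minimized by concentrated distributions.

- Uniform distributions have maximum entropy log₂(3) = 1.5850 bits
- The more "peaked" or concentrated a distribution, the lower its entropy

Entropies:
  H(A) = 1.5850 bits
  H(B) = 1.5448 bits
  H(C) = 0.8569 bits

Ranking: A > B > C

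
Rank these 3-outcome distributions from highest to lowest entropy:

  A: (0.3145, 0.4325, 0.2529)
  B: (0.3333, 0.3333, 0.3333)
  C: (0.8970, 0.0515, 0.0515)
B > A > C

Key insight: Entropy is maximized by uniform distributions and minimized by concentrated distributions.

- Uniform distributions have maximum entropy log₂(3) = 1.5850 bits
- The more "peaked" or concentrated a distribution, the lower its entropy

Entropies:
  H(A) = 1.5495 bits
  H(B) = 1.5850 bits
  H(C) = 0.5814 bits

Ranking: B > A > C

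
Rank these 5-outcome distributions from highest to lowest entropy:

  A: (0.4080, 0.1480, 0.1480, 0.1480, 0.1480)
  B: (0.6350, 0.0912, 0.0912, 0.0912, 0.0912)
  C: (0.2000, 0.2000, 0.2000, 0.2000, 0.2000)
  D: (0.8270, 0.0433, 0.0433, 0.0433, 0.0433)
C > A > B > D

Key insight: Entropy is maximized by uniform distributions and minimized by concentrated distributions.

Entropies:
  H(A) = 2.1594 bits
  H(B) = 1.6768 bits
  H(C) = 2.3219 bits
  H(D) = 1.0105 bits

Ranking: C > A > B > D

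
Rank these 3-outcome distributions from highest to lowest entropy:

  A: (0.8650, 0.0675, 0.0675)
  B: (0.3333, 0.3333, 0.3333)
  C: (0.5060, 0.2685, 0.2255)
B > C > A

Key insight: Entropy is maximized by uniform distributions and minimized by concentrated distributions.

- Uniform distributions have maximum entropy log₂(3) = 1.5850 bits
- The more "peaked" or concentrated a distribution, the lower its entropy

Entropies:
  H(A) = 0.7060 bits
  H(B) = 1.5850 bits
  H(C) = 1.4912 bits

Ranking: B > C > A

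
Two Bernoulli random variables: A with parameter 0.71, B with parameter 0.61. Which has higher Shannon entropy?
B

For binary distributions, entropy is maximized at p=0.5 and decreases as p moves toward 0 or 1.

H(A) = H(0.71) = 0.8687 bits
H(B) = H(0.61) = 0.9648 bits

Distribution B (p=0.61) is closer to uniform (p=0.5), so it has higher entropy.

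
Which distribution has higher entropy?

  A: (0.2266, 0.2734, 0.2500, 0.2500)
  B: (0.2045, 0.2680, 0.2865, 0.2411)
A

Both distributions are close to uniform, making this a harder comparison.

H(A) = 1.9968 bits
H(B) = 1.9888 bits

The distribution closer to uniform has higher entropy.
Answer: A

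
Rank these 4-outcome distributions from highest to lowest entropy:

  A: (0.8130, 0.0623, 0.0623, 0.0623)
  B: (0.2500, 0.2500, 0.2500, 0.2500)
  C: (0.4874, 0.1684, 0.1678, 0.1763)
B > C > A

Key insight: Entropy is maximized by uniform distributions and minimized by concentrated distributions.

- Uniform distributions have maximum entropy log₂(4) = 2.0000 bits
- The more "peaked" or concentrated a distribution, the lower its entropy

Entropies:
  H(A) = 0.9915 bits
  H(B) = 2.0000 bits
  H(C) = 1.8118 bits

Ranking: B > C > A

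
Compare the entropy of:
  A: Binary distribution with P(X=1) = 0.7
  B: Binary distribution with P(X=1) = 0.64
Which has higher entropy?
B

For binary distributions, entropy is maximized at p=0.5 and decreases as p moves toward 0 or 1.

H(A) = H(0.7) = 0.8813 bits
H(B) = H(0.64) = 0.9427 bits

Distribution B (p=0.64) is closer to uniform (p=0.5), so it has higher entropy.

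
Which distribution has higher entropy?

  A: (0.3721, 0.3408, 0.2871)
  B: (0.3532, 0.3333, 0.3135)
B

Both distributions are close to uniform, making this a harder comparison.

H(A) = 1.5768 bits
H(B) = 1.5833 bits

The distribution closer to uniform has higher entropy.
Answer: B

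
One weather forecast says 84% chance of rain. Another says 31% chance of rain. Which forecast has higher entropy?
31% forecast

Treat each forecast as a Bernoulli distribution. Binary entropy is maximized at p=0.5 and falls off symmetrically toward 0 or 1. The 31% forecast is closer to 50%, so it is more uncertain. H(84%) ≈ 0.634 bits, H(31%) ≈ 0.893 bits.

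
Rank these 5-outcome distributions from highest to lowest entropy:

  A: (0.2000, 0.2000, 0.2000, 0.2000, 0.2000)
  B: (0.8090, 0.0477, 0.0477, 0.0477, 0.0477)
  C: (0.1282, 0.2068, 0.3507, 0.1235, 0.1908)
A > C > B

Key insight: Entropy is maximized by uniform distributions and minimized by concentrated distributions.

- Uniform distributions have maximum entropy log₂(5) = 2.3219 bits
- The more "peaked" or concentrated a distribution, the lower its entropy

Entropies:
  H(A) = 2.3219 bits
  H(B) = 1.0856 bits
  H(C) = 2.2089 bits

Ranking: A > C > B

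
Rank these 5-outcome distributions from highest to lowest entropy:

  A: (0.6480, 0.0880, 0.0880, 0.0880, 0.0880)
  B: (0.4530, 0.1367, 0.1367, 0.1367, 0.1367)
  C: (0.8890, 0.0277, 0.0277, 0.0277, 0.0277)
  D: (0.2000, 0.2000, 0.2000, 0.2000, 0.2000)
D > B > A > C

Key insight: Entropy is maximized by uniform distributions and minimized by concentrated distributions.

Entropies:
  H(A) = 1.6398 bits
  H(B) = 2.0876 bits
  H(C) = 0.7249 bits
  H(D) = 2.3219 bits

Ranking: D > B > A > C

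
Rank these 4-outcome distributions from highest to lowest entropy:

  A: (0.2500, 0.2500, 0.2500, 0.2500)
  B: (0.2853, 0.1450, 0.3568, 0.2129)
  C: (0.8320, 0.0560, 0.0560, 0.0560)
A > B > C

Key insight: Entropy is maximized by uniform distributions and minimized by concentrated distributions.

- Uniform distributions have maximum entropy log₂(4) = 2.0000 bits
- The more "peaked" or concentrated a distribution, the lower its entropy

Entropies:
  H(A) = 2.0000 bits
  H(B) = 1.9259 bits
  H(C) = 0.9194 bits

Ranking: A > B > C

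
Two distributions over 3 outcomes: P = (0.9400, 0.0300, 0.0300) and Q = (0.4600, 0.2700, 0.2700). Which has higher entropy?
Q

P is highly concentrated on one outcome (94%), making it nearly deterministic. Q spreads its mass more evenly (max 46%). The more spread-out distribution has higher entropy: H(P) ≈ 0.387 bits, H(Q) ≈ 1.535 bits.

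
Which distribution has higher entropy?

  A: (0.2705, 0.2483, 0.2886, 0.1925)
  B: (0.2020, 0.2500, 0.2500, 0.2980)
B

Both distributions are close to uniform, making this a harder comparison.

H(A) = 1.9843 bits
H(B) = 1.9866 bits

The distribution closer to uniform has higher entropy.
Answer: B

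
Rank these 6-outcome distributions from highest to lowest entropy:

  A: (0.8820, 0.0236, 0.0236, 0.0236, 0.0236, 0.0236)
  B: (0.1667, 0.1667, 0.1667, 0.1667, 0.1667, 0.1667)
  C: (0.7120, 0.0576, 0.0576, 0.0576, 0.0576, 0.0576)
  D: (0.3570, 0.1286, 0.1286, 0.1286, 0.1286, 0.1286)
B > D > C > A

Key insight: Entropy is maximized by uniform distributions and minimized by concentrated distributions.

Entropies:
  H(A) = 0.7976 bits
  H(B) = 2.5850 bits
  H(C) = 1.5348 bits
  H(D) = 2.4332 bits

Ranking: B > D > C > A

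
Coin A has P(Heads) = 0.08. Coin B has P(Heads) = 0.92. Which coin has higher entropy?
Equal

For binary distributions, entropy is maximized at p=0.5 and decreases as p moves toward 0 or 1.

H(A) = H(0.08) = 0.4022 bits
H(B) = H(0.92) = 0.4022 bits

Both distributions are equally far from uniform (|0.08-0.5| = |0.92-0.5|), so they have the same entropy.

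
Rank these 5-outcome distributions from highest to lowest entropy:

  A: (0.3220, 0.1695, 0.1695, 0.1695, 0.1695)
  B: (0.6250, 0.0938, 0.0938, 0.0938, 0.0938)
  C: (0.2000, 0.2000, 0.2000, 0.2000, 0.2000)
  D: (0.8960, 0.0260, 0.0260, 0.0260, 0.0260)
C > A > B > D

Key insight: Entropy is maximized by uniform distributions and minimized by concentrated distributions.

Entropies:
  H(A) = 2.2625 bits
  H(B) = 1.7044 bits
  H(C) = 2.3219 bits
  H(D) = 0.6895 bits

Ranking: C > A > B > D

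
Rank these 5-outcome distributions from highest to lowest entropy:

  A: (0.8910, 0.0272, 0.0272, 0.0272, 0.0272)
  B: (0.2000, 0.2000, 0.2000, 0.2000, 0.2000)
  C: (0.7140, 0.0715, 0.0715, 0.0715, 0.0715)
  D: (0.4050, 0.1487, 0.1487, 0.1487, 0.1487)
B > D > C > A

Key insight: Entropy is maximized by uniform distributions and minimized by concentrated distributions.

Entropies:
  H(A) = 0.7149 bits
  H(B) = 2.3219 bits
  H(C) = 1.4355 bits
  H(D) = 2.1638 bits

Ranking: B > D > C > A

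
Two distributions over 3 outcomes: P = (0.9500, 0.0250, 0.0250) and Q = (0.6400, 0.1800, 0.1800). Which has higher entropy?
Q

P is highly concentrated on one outcome (95%), making it nearly deterministic. Q spreads its mass more evenly (max 64%). The more spread-out distribution has higher entropy: H(P) ≈ 0.336 bits, H(Q) ≈ 1.303 bits.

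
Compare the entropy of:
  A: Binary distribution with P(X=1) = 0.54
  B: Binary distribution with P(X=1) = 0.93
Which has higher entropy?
A

For binary distributions, entropy is maximized at p=0.5 and decreases as p moves toward 0 or 1.

H(A) = H(0.54) = 0.9954 bits
H(B) = H(0.93) = 0.3659 bits

Distribution A (p=0.54) is closer to uniform (p=0.5), so it has higher entropy.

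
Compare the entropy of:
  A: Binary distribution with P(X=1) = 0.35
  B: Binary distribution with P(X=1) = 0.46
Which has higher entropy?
B

For binary distributions, entropy is maximized at p=0.5 and decreases as p moves toward 0 or 1.

H(A) = H(0.35) = 0.9341 bits
H(B) = H(0.46) = 0.9954 bits

Distribution B (p=0.46) is closer to uniform (p=0.5), so it has higher entropy.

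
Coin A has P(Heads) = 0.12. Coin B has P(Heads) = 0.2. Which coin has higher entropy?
B

For binary distributions, entropy is maximized at p=0.5 and decreases as p moves toward 0 or 1.

H(A) = H(0.12) = 0.5294 bits
H(B) = H(0.2) = 0.7219 bits

Distribution B (p=0.2) is closer to uniform (p=0.5), so it has higher entropy.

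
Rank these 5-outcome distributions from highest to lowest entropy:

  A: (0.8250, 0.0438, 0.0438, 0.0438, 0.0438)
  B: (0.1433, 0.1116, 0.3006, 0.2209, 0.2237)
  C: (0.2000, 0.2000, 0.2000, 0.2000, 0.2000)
C > B > A

Key insight: Entropy is maximized by uniform distributions and minimized by concentrated distributions.

- Uniform distributions have maximum entropy log₂(5) = 2.3219 bits
- The more "peaked" or concentrated a distribution, the lower its entropy

Entropies:
  H(A) = 1.0190 bits
  H(B) = 2.2404 bits
  H(C) = 2.3219 bits

Ranking: C > B > A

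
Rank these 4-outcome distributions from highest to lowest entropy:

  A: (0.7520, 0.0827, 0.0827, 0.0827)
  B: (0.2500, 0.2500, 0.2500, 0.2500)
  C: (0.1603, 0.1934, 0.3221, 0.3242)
B > C > A

Key insight: Entropy is maximized by uniform distributions and minimized by concentrated distributions.

- Uniform distributions have maximum entropy log₂(4) = 2.0000 bits
- The more "peaked" or concentrated a distribution, the lower its entropy

Entropies:
  H(A) = 1.2012 bits
  H(B) = 2.0000 bits
  H(C) = 1.9350 bits

Ranking: B > C > A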